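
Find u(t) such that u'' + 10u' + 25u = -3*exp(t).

u = -exp(t)/12 + C1*exp(-5*t) + C2*t*exp(-5*t)

Characteristic equation r² + 10r + 25 = 0 has discriminant (10)² - 4·(25) = 0, so r = -5 is a repeated root.
Hence u_h = (C1 + C2*t)*exp(-5*t).
Try u_p = A*exp(t). Substituting into the equation and dividing by exp(t) gives A = -1/12, so u_p = -exp(t)/12.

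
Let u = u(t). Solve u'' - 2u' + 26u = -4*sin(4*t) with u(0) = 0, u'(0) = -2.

u = -10*sin(4*t)/41 - 8*cos(4*t)/41 - 10*exp(t)*sin(5*t)/41 + 8*cos(5*t)*exp(t)/41

Characteristic equation r² - 2r + 26 = 0 has discriminant (-2)² - 4·(26) = -100 < 0, so r = 1 ± 5i.
Hence u_h = C1*cos(5*t)*exp(t) + C2*exp(t)*sin(5*t).
Try u_p = A*cos(4*t) + B*sin(4*t). Substituting and equating the coefficients of cos(4t) and sin(4t) gives A = -8/41, B = -10/41, so u_p = -10*sin(4*t)/41 - 8*cos(4*t)/41.
General solution: u = -10*sin(4*t)/41 - 8*cos(4*t)/41 + C1*cos(5*t)*exp(t) + C2*exp(t)*sin(5*t).
Apply the initial conditions: u(0) = -8/41 + C1 = 0 and u'(0) = -40/41 + C1 + 5*C2 = -2. Solving gives C1 = 8/41, C2 = -10/41.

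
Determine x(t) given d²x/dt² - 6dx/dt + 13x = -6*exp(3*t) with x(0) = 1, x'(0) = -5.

Characteristic equation r² - 6r + 13 = 0 has discriminant (-6)² - 4·(13) = -16 < 0, so r = 3 ± 2i.
Hence x_h = C1*cos(2*t)*exp(3*t) + C2*exp(3*t)*sin(2*t).
Try x_p = A*exp(3*t). Substituting into the equation and dividing by exp(3*t) gives A = -3/2, so x_p = -3*exp(3*t)/2.
General solution: x = -3*exp(3*t)/2 + C1*cos(2*t)*exp(3*t) + C2*exp(3*t)*sin(2*t).
Apply the initial conditions: x(0) = -3/2 + C1 = 1 and x'(0) = -9/2 + 2*C2 + 3*C1 = -5. Solving gives C1 = 5/2, C2 = -4.

x = -3*exp(3*t)/2 - 4*exp(3*t)*sin(2*t) + 5*cos(2*t)*exp(3*t)/2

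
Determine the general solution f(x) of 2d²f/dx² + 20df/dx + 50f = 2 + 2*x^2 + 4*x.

Divide through by 2: f'' + 10f' + 25f = 1 + x^2 + 2*x.
Characteristic equation r² + 10r + 25 = 0 has discriminant (10)² - 4·(25) = 0, so r = -5 is a repeated root.
Hence f_h = (C1 + C2*x)*exp(-5*x).
For the particular solution try f_p = A0 + A1*x + A2*x^2. Substituting and matching coefficients of each power of x gives A0 = 11/625, A1 = 6/125, A2 = 1/25, so f_p = 11/625 + x^2/25 + 6*x/125.

f = 11/625 + x**2/25 + 6*x/125 + C1*exp(-5*x) + C2*x*exp(-5*x)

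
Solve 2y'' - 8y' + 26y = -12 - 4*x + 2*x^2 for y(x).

Divide through by 2: y'' - 4y' + 13y = -6 + x^2 - 2*x.
Characteristic equation r² - 4r + 13 = 0 has discriminant (-4)² - 4·(13) = -36 < 0, so r = 2 ± 3i.
Hence y_h = C1*cos(3*x)*exp(2*x) + C2*exp(2*x)*sin(3*x).
For the particular solution try y_p = A0 + A1*x + A2*x^2. Substituting and matching coefficients of each power of x gives A0 = -1112/2197, A1 = -18/169, A2 = 1/13, so y_p = -1112/2197 - 18*x/169 + x^2/13.

y = -1112/2197 - 18*x/169 + x**2/13 + C1*cos(3*x)*exp(2*x) + C2*exp(2*x)*sin(3*x)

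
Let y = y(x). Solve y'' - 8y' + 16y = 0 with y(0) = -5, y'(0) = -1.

Characteristic equation r² - 8r + 16 = 0 has discriminant (-8)² - 4·(16) = 0, so r = 4 is a repeated root.
Hence y_h = (C1 + C2*x)*exp(4*x).
Apply the initial conditions: y(0) = C1 = -5 and y'(0) = C2 + 4*C1 = -1. Solving gives C1 = -5, C2 = 19.

y = -5*exp(4*x) + 19*x*exp(4*x)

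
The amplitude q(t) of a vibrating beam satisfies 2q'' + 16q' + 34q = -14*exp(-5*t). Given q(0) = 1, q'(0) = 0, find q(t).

q = -7*exp(-5*t)/2 + exp(-4*t)*sin(t)/2 + 9*cos(t)*exp(-4*t)/2

Divide through by 2: q'' + 8q' + 17q = -7*exp(-5*t).
Characteristic equation r² + 8r + 17 = 0 has discriminant (8)² - 4·(17) = -4 < 0, so r = -4 ± i.
Hence q_h = C1*cos(t)*exp(-4*t) + C2*exp(-4*t)*sin(t).
Try q_p = A*exp(-5*t). Substituting into the equation and dividing by exp(-5*t) gives A = -7/2, so q_p = -7*exp(-5*t)/2.
General solution: q = -7*exp(-5*t)/2 + C1*cos(t)*exp(-4*t) + C2*exp(-4*t)*sin(t).
Apply the initial conditions: q(0) = -7/2 + C1 = 1 and q'(0) = 35/2 + C2 - 4*C1 = 0. Solving gives C1 = 9/2, C2 = 1/2.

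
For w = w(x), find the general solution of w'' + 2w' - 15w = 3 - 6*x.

Characteristic equation r² + 2r - 15 = 0 factors as (r + 5)(r - 3) = 0, so r = -5, 3.
Hence w_h = C1*exp(-5*x) + C2*exp(3*x).
For the particular solution try w_p = A0 + A1*x. Substituting and matching coefficients of each power of x gives A0 = -11/75, A1 = 2/5, so w_p = -11/75 + 2*x/5.

w = -11/75 + 2*x/5 + C1*exp(-5*x) + C2*exp(3*x)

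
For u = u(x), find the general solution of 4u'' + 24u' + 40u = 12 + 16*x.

Divide through by 4: u'' + 6u' + 10u = 3 + 4*x.
Characteristic equation r² + 6r + 10 = 0 has discriminant (6)² - 4·(10) = -4 < 0, so r = -3 ± i.
Hence u_h = C1*cos(x)*exp(-3*x) + C2*exp(-3*x)*sin(x).
For the particular solution try u_p = A0 + A1*x. Substituting and matching coefficients of each power of x gives A0 = 3/50, A1 = 2/5, so u_p = 3/50 + 2*x/5.

u = 3/50 + 2*x/5 + C1*cos(x)*exp(-3*x) + C2*exp(-3*x)*sin(x)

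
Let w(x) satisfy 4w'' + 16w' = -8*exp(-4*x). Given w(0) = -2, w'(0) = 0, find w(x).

Divide through by 4: w'' + 4w' = -2*exp(-4*x).
Characteristic equation r² + 4r = 0 factors as (r + 4)r = 0, so r = -4, 0.
Hence w_h = C1*exp(-4*x) + C2.
Since exp(-4*x) solves the homogeneous equation (r = -4 is a root of multiplicity 1), multiply the trial by x. Try w_p = A*x*exp(-4*x). Substituting into the equation and dividing by exp(-4*x) gives A = 1/2, so w_p = x*exp(-4*x)/2.
General solution: w = C2 + C1*exp(-4*x) + x*exp(-4*x)/2.
Apply the initial conditions: w(0) = C1 + C2 = -2 and w'(0) = 1/2 - 4*C1 = 0. Solving gives C1 = 1/8, C2 = -17/8.

w = -17/8 + exp(-4*x)/8 + x*exp(-4*x)/2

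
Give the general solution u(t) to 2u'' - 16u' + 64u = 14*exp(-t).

Divide through by 2: u'' - 8u' + 32u = 7*exp(-t).
Characteristic equation r² - 8r + 32 = 0 has discriminant (-8)² - 4·(32) = -64 < 0, so r = 4 ± 4i.
Hence u_h = C1*cos(4*t)*exp(4*t) + C2*exp(4*t)*sin(4*t).
Try u_p = A*exp(-t). Substituting into the equation and dividing by exp(-t) gives A = 7/41, so u_p = 7*exp(-t)/41.

u = 7*exp(-t)/41 + C1*cos(4*t)*exp(4*t) + C2*exp(4*t)*sin(4*t)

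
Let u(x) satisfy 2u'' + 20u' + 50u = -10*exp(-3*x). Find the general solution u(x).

u = -5*exp(-3*x)/4 + C1*exp(-5*x) + C2*x*exp(-5*x)

Divide through by 2: u'' + 10u' + 25u = -5*exp(-3*x).
Characteristic equation r² + 10r + 25 = 0 has discriminant (10)² - 4·(25) = 0, so r = -5 is a repeated root.
Hence u_h = (C1 + C2*x)*exp(-5*x).
Try u_p = A*exp(-3*x). Substituting into the equation and dividing by exp(-3*x) gives A = -5/4, so u_p = -5*exp(-3*x)/4.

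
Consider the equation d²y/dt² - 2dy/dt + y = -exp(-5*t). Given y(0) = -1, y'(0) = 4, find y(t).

Characteristic equation r² - 2r + 1 = 0 has discriminant (-2)² - 4·(1) = 0, so r = 1 is a repeated root.
Hence y_h = (C1 + C2*t)*exp(t).
Try y_p = A*exp(-5*t). Substituting into the equation and dividing by exp(-5*t) gives A = -1/36, so y_p = -exp(-5*t)/36.
General solution: y = -exp(-5*t)/36 + C1*exp(t) + C2*t*exp(t).
Apply the initial conditions: y(0) = -1/36 + C1 = -1 and y'(0) = 5/36 + C1 + C2 = 4. Solving gives C1 = -35/36, C2 = 29/6.

y = -35*exp(t)/36 - exp(-5*t)/36 + 29*t*exp(t)/6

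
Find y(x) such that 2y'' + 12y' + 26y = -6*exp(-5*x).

y = -3*exp(-5*x)/8 + C1*cos(2*x)*exp(-3*x) + C2*exp(-3*x)*sin(2*x)

Divide through by 2: y'' + 6y' + 13y = -3*exp(-5*x).
Characteristic equation r² + 6r + 13 = 0 has discriminant (6)² - 4·(13) = -16 < 0, so r = -3 ± 2i.
Hence y_h = C1*cos(2*x)*exp(-3*x) + C2*exp(-3*x)*sin(2*x).
Try y_p = A*exp(-5*x). Substituting into the equation and dividing by exp(-5*x) gives A = -3/8, so y_p = -3*exp(-5*x)/8.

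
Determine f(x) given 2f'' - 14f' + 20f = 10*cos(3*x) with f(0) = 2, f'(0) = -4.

Divide through by 2: f'' - 7f' + 10f = 5*cos(3*x).
Characteristic equation r² - 7r + 10 = 0 factors as (r - 5)(r - 2) = 0, so r = 5, 2.
Hence f_h = C1*exp(5*x) + C2*exp(2*x).
Try f_p = A*cos(3*x) + B*sin(3*x). Substituting and equating the coefficients of cos(3x) and sin(3x) gives A = 5/442, B = -105/442, so f_p = -105*sin(3*x)/442 + 5*cos(3*x)/442.
General solution: f = -105*sin(3*x)/442 + 5*cos(3*x)/442 + C1*exp(5*x) + C2*exp(2*x).
Apply the initial conditions: f(0) = 5/442 + C1 + C2 = 2 and f'(0) = -315/442 + 2*C2 + 5*C1 = -4. Solving gives C1 = -247/102, C2 = 172/39.

f = -247*exp(5*x)/102 - 105*sin(3*x)/442 + 5*cos(3*x)/442 + 172*exp(2*x)/39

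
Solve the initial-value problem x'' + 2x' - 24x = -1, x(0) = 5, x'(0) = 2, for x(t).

x = 1/24 + 107*exp(-6*t)/60 + 127*exp(4*t)/40

Characteristic equation r² + 2r - 24 = 0 factors as (r - 4)(r + 6) = 0, so r = 4, -6.
Hence x_h = C1*exp(4*t) + C2*exp(-6*t).
For the particular solution try x_p = A0. Substituting and matching coefficients of each power of t gives A0 = 1/24, so x_p = 1/24.
General solution: x = 1/24 + C1*exp(4*t) + C2*exp(-6*t).
Apply the initial conditions: x(0) = 1/24 + C1 + C2 = 5 and x'(0) = -6*C2 + 4*C1 = 2. Solving gives C1 = 127/40, C2 = 107/60.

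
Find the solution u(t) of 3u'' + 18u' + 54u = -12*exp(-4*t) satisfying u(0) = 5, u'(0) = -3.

Divide through by 3: u'' + 6u' + 18u = -4*exp(-4*t).
Characteristic equation r² + 6r + 18 = 0 has discriminant (6)² - 4·(18) = -36 < 0, so r = -3 ± 3i.
Hence u_h = C1*cos(3*t)*exp(-3*t) + C2*exp(-3*t)*sin(3*t).
Try u_p = A*exp(-4*t). Substituting into the equation and dividing by exp(-4*t) gives A = -2/5, so u_p = -2*exp(-4*t)/5.
General solution: u = -2*exp(-4*t)/5 + C1*cos(3*t)*exp(-3*t) + C2*exp(-3*t)*sin(3*t).
Apply the initial conditions: u(0) = -2/5 + C1 = 5 and u'(0) = 8/5 - 3*C1 + 3*C2 = -3. Solving gives C1 = 27/5, C2 = 58/15.

u = -2*exp(-4*t)/5 + 27*cos(3*t)*exp(-3*t)/5 + 58*exp(-3*t)*sin(3*t)/15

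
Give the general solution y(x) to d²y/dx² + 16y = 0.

y = C1*cos(4*x) + C2*sin(4*x)

Characteristic equation r² + 16 = 0 has discriminant (0)² - 4·(16) = -64 < 0, so r = ± 4i.
Hence y_h = C1*cos(4*x) + C2*sin(4*x).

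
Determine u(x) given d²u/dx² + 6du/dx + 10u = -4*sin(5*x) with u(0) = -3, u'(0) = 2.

Characteristic equation r² + 6r + 10 = 0 has discriminant (6)² - 4·(10) = -4 < 0, so r = -3 ± i.
Hence u_h = C1*cos(x)*exp(-3*x) + C2*exp(-3*x)*sin(x).
Try u_p = A*cos(5*x) + B*sin(5*x). Substituting and equating the coefficients of cos(5x) and sin(5x) gives A = 8/75, B = 4/75, so u_p = 4*sin(5*x)/75 + 8*cos(5*x)/75.
General solution: u = 4*sin(5*x)/75 + 8*cos(5*x)/75 + C1*cos(x)*exp(-3*x) + C2*exp(-3*x)*sin(x).
Apply the initial conditions: u(0) = 8/75 + C1 = -3 and u'(0) = 4/15 + C2 - 3*C1 = 2. Solving gives C1 = -233/75, C2 = -569/75.

u = 4*sin(5*x)/75 + 8*cos(5*x)/75 - 569*exp(-3*x)*sin(x)/75 - 233*cos(x)*exp(-3*x)/75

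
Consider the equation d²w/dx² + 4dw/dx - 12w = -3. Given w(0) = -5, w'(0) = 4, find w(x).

Characteristic equation r² + 4r - 12 = 0 factors as (r - 2)(r + 6) = 0, so r = 2, -6.
Hence w_h = C1*exp(2*x) + C2*exp(-6*x).
For the particular solution try w_p = A0. Substituting and matching coefficients of each power of x gives A0 = 1/4, so w_p = 1/4.
General solution: w = 1/4 + C1*exp(2*x) + C2*exp(-6*x).
Apply the initial conditions: w(0) = 1/4 + C1 + C2 = -5 and w'(0) = -6*C2 + 2*C1 = 4. Solving gives C1 = -55/16, C2 = -29/16.

w = 1/4 - 55*exp(2*x)/16 - 29*exp(-6*x)/16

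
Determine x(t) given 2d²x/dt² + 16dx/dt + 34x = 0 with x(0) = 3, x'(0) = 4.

x = 3*cos(t)*exp(-4*t) + 16*exp(-4*t)*sin(t)

Divide through by 2: x'' + 8x' + 17x = 0.
Characteristic equation r² + 8r + 17 = 0 has discriminant (8)² - 4·(17) = -4 < 0, so r = -4 ± i.
Hence x_h = C1*cos(t)*exp(-4*t) + C2*exp(-4*t)*sin(t).
Apply the initial conditions: x(0) = C1 = 3 and x'(0) = C2 - 4*C1 = 4. Solving gives C1 = 3, C2 = 16.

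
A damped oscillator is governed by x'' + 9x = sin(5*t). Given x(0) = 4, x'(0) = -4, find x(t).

Characteristic equation r² + 9 = 0 has discriminant (0)² - 4·(9) = -36 < 0, so r = ± 3i.
Hence x_h = C1*cos(3*t) + C2*sin(3*t).
Try x_p = A*cos(5*t) + B*sin(5*t). Substituting and equating the coefficients of cos(5t) and sin(5t) gives A = 0, B = -1/16, so x_p = -sin(5*t)/16.
General solution: x = -sin(5*t)/16 + C1*cos(3*t) + C2*sin(3*t).
Apply the initial conditions: x(0) = C1 = 4 and x'(0) = -5/16 + 3*C2 = -4. Solving gives C1 = 4, C2 = -59/48.

x = 4*cos(3*t) - 59*sin(3*t)/48 - sin(5*t)/16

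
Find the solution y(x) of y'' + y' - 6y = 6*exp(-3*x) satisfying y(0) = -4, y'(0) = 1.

Characteristic equation r² + r - 6 = 0 factors as (r + 3)(r - 2) = 0, so r = -3, 2.
Hence y_h = C1*exp(-3*x) + C2*exp(2*x).
Since exp(-3*x) solves the homogeneous equation (r = -3 is a root of multiplicity 1), multiply the trial by x. Try y_p = A*x*exp(-3*x). Substituting into the equation and dividing by exp(-3*x) gives A = -6/5, so y_p = -6*x*exp(-3*x)/5.
General solution: y = C1*exp(-3*x) + C2*exp(2*x) - 6*x*exp(-3*x)/5.
Apply the initial conditions: y(0) = C1 + C2 = -4 and y'(0) = -6/5 - 3*C1 + 2*C2 = 1. Solving gives C1 = -51/25, C2 = -49/25.

y = -51*exp(-3*x)/25 - 49*exp(2*x)/25 - 6*x*exp(-3*x)/5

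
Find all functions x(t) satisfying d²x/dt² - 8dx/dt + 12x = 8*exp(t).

Characteristic equation r² - 8r + 12 = 0 factors as (r - 2)(r - 6) = 0, so r = 2, 6.
Hence x_h = C1*exp(2*t) + C2*exp(6*t).
Try x_p = A*exp(t). Substituting into the equation and dividing by exp(t) gives A = 8/5, so x_p = 8*exp(t)/5.

x = 8*exp(t)/5 + C1*exp(2*t) + C2*exp(6*t)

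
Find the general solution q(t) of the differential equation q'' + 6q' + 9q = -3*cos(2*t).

q = -36*sin(2*t)/169 - 15*cos(2*t)/169 + C1*exp(-3*t) + C2*t*exp(-3*t)

Characteristic equation r² + 6r + 9 = 0 has discriminant (6)² - 4·(9) = 0, so r = -3 is a repeated root.
Hence q_h = (C1 + C2*t)*exp(-3*t).
Try q_p = A*cos(2*t) + B*sin(2*t). Substituting and equating the coefficients of cos(2t) and sin(2t) gives A = -15/169, B = -36/169, so q_p = -36*sin(2*t)/169 - 15*cos(2*t)/169.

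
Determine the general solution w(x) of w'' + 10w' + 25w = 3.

w = 3/25 + C1*exp(-5*x) + C2*x*exp(-5*x)

Characteristic equation r² + 10r + 25 = 0 has discriminant (10)² - 4·(25) = 0, so r = -5 is a repeated root.
Hence w_h = (C1 + C2*x)*exp(-5*x).
For the particular solution try w_p = A0. Substituting and matching coefficients of each power of x gives A0 = 3/25, so w_p = 3/25.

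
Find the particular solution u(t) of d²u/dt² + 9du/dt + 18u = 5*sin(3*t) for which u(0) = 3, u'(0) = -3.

u = -19*exp(-6*t)/9 - cos(3*t)/6 + sin(3*t)/18 + 95*exp(-3*t)/18

Characteristic equation r² + 9r + 18 = 0 factors as (r + 6)(r + 3) = 0, so r = -6, -3.
Hence u_h = C1*exp(-6*t) + C2*exp(-3*t).
Try u_p = A*cos(3*t) + B*sin(3*t). Substituting and equating the coefficients of cos(3t) and sin(3t) gives A = -1/6, B = 1/18, so u_p = -cos(3*t)/6 + sin(3*t)/18.
General solution: u = -cos(3*t)/6 + sin(3*t)/18 + C1*exp(-6*t) + C2*exp(-3*t).
Apply the initial conditions: u(0) = -1/6 + C1 + C2 = 3 and u'(0) = 1/6 - 6*C1 - 3*C2 = -3. Solving gives C1 = -19/9, C2 = 95/18.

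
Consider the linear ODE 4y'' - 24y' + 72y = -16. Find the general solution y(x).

y = -2/9 + C1*cos(3*x)*exp(3*x) + C2*exp(3*x)*sin(3*x)

Divide through by 4: y'' - 6y' + 18y = -4.
Characteristic equation r² - 6r + 18 = 0 has discriminant (-6)² - 4·(18) = -36 < 0, so r = 3 ± 3i.
Hence y_h = C1*cos(3*x)*exp(3*x) + C2*exp(3*x)*sin(3*x).
For the particular solution try y_p = A0. Substituting and matching coefficients of each power of x gives A0 = -2/9, so y_p = -2/9.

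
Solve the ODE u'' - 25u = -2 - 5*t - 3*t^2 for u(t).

u = 56/625 + t/5 + 3*t**2/25 + C1*exp(-5*t) + C2*exp(5*t)

Characteristic equation r² - 25 = 0 factors as (r + 5)(r - 5) = 0, so r = -5, 5.
Hence u_h = C1*exp(-5*t) + C2*exp(5*t).
For the particular solution try u_p = A0 + A1*t + A2*t^2. Substituting and matching coefficients of each power of t gives A0 = 56/625, A1 = 1/5, A2 = 3/25, so u_p = 56/625 + t/5 + 3*t^2/25.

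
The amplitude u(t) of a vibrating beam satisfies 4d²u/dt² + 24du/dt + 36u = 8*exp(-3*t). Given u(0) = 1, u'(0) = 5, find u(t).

Divide through by 4: u'' + 6u' + 9u = 2*exp(-3*t).
Characteristic equation r² + 6r + 9 = 0 has discriminant (6)² - 4·(9) = 0, so r = -3 is a repeated root.
Hence u_h = (C1 + C2*t)*exp(-3*t).
Since exp(-3*t) solves the homogeneous equation (r = -3 is a root of multiplicity 2), multiply the trial by t^2. Try u_p = A*t^2*exp(-3*t). Substituting into the equation and dividing by exp(-3*t) gives A = 1, so u_p = t^2*exp(-3*t).
General solution: u = C1*exp(-3*t) + t^2*exp(-3*t) + C2*t*exp(-3*t).
Apply the initial conditions: u(0) = C1 = 1 and u'(0) = C2 - 3*C1 = 5. Solving gives C1 = 1, C2 = 8.

u = t**2*exp(-3*t) + 8*t*exp(-3*t) + exp(-3*t)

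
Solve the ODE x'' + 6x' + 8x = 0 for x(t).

Characteristic equation r² + 6r + 8 = 0 factors as (r + 4)(r + 2) = 0, so r = -4, -2.
Hence x_h = C1*exp(-4*t) + C2*exp(-2*t).

x = C1*exp(-4*t) + C2*exp(-2*t)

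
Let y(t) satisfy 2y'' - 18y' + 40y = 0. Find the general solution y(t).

Divide through by 2: y'' - 9y' + 20y = 0.
Characteristic equation r² - 9r + 20 = 0 factors as (r - 4)(r - 5) = 0, so r = 4, 5.
Hence y_h = C1*exp(4*t) + C2*exp(5*t).

y = C1*exp(4*t) + C2*exp(5*t)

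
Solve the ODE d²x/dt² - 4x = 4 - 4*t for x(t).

x = -1 + t + C1*exp(2*t) + C2*exp(-2*t)

Characteristic equation r² - 4 = 0 factors as (r - 2)(r + 2) = 0, so r = 2, -2.
Hence x_h = C1*exp(2*t) + C2*exp(-2*t).
For the particular solution try x_p = A0 + A1*t. Substituting and matching coefficients of each power of t gives A0 = -1, A1 = 1, so x_p = -1 + t.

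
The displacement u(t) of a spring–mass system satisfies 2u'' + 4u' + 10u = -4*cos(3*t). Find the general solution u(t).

u = -3*sin(3*t)/13 + 2*cos(3*t)/13 + C1*cos(2*t)*exp(-t) + C2*exp(-t)*sin(2*t)

Divide through by 2: u'' + 2u' + 5u = -2*cos(3*t).
Characteristic equation r² + 2r + 5 = 0 has discriminant (2)² - 4·(5) = -16 < 0, so r = -1 ± 2i.
Hence u_h = C1*cos(2*t)*exp(-t) + C2*exp(-t)*sin(2*t).
Try u_p = A*cos(3*t) + B*sin(3*t). Substituting and equating the coefficients of cos(3t) and sin(3t) gives A = 2/13, B = -3/13, so u_p = -3*sin(3*t)/13 + 2*cos(3*t)/13.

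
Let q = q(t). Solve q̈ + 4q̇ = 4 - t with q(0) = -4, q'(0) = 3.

q = -225/64 - 31*exp(-4*t)/64 - t**2/8 + 17*t/16

Characteristic equation r² + 4r = 0 factors as (r + 4)r = 0, so r = -4, 0.
Hence q_h = C1*exp(-4*t) + C2.
Since 0 is a characteristic root (multiplicity 1), multiply the polynomial trial by t: try q_p = t*(A0 + A1*t). Substituting and matching coefficients of each power of t gives A0 = 17/16, A1 = -1/8, so q_p = -t^2/8 + 17*t/16.
General solution: q = C2 - t^2/8 + 17*t/16 + C1*exp(-4*t).
Apply the initial conditions: q(0) = C1 + C2 = -4 and q'(0) = 17/16 - 4*C1 = 3. Solving gives C1 = -31/64, C2 = -225/64.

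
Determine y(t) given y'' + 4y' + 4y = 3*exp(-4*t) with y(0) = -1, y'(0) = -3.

y = -7*exp(-2*t)/4 + 3*exp(-4*t)/4 - 7*t*exp(-2*t)/2

Characteristic equation r² + 4r + 4 = 0 has discriminant (4)² - 4·(4) = 0, so r = -2 is a repeated root.
Hence y_h = (C1 + C2*t)*exp(-2*t).
Try y_p = A*exp(-4*t). Substituting into the equation and dividing by exp(-4*t) gives A = 3/4, so y_p = 3*exp(-4*t)/4.
General solution: y = 3*exp(-4*t)/4 + C1*exp(-2*t) + C2*t*exp(-2*t).
Apply the initial conditions: y(0) = 3/4 + C1 = -1 and y'(0) = -3 + C2 - 2*C1 = -3. Solving gives C1 = -7/4, C2 = -7/2.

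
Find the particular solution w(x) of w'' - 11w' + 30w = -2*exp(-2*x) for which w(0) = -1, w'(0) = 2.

w = -54*exp(5*x)/7 - exp(-2*x)/28 + 27*exp(6*x)/4

Characteristic equation r² - 11r + 30 = 0 factors as (r - 6)(r - 5) = 0, so r = 6, 5.
Hence w_h = C1*exp(6*x) + C2*exp(5*x).
Try w_p = A*exp(-2*x). Substituting into the equation and dividing by exp(-2*x) gives A = -1/28, so w_p = -exp(-2*x)/28.
General solution: w = -exp(-2*x)/28 + C1*exp(6*x) + C2*exp(5*x).
Apply the initial conditions: w(0) = -1/28 + C1 + C2 = -1 and w'(0) = 1/14 + 5*C2 + 6*C1 = 2. Solving gives C1 = 27/4, C2 = -54/7.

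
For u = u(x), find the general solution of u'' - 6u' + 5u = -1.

Characteristic equation r² - 6r + 5 = 0 factors as (r - 5)(r - 1) = 0, so r = 5, 1.
Hence u_h = C1*exp(5*x) + C2*exp(x).
For the particular solution try u_p = A0. Substituting and matching coefficients of each power of x gives A0 = -1/5, so u_p = -1/5.

u = -1/5 + C1*exp(5*x) + C2*exp(x)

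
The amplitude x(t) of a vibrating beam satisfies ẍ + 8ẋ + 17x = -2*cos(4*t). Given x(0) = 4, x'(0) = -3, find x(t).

x = -64*sin(4*t)/1025 - 2*cos(4*t)/1025 + 4102*cos(t)*exp(-4*t)/1025 + 13589*exp(-4*t)*sin(t)/1025

Characteristic equation r² + 8r + 17 = 0 has discriminant (8)² - 4·(17) = -4 < 0, so r = -4 ± i.
Hence x_h = C1*cos(t)*exp(-4*t) + C2*exp(-4*t)*sin(t).
Try x_p = A*cos(4*t) + B*sin(4*t). Substituting and equating the coefficients of cos(4t) and sin(4t) gives A = -2/1025, B = -64/1025, so x_p = -64*sin(4*t)/1025 - 2*cos(4*t)/1025.
General solution: x = -64*sin(4*t)/1025 - 2*cos(4*t)/1025 + C1*cos(t)*exp(-4*t) + C2*exp(-4*t)*sin(t).
Apply the initial conditions: x(0) = -2/1025 + C1 = 4 and x'(0) = -256/1025 + C2 - 4*C1 = -3. Solving gives C1 = 4102/1025, C2 = 13589/1025.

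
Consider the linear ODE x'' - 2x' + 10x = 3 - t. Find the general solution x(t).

x = 7/25 - t/10 + C1*cos(3*t)*exp(t) + C2*exp(t)*sin(3*t)

Characteristic equation r² - 2r + 10 = 0 has discriminant (-2)² - 4·(10) = -36 < 0, so r = 1 ± 3i.
Hence x_h = C1*cos(3*t)*exp(t) + C2*exp(t)*sin(3*t).
For the particular solution try x_p = A0 + A1*t. Substituting and matching coefficients of each power of t gives A0 = 7/25, A1 = -1/10, so x_p = 7/25 - t/10.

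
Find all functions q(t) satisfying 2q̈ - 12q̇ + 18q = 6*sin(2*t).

q = 15*sin(2*t)/169 + 36*cos(2*t)/169 + C1*exp(3*t) + C2*t*exp(3*t)

Divide through by 2: q'' - 6q' + 9q = 3*sin(2*t).
Characteristic equation r² - 6r + 9 = 0 has discriminant (-6)² - 4·(9) = 0, so r = 3 is a repeated root.
Hence q_h = (C1 + C2*t)*exp(3*t).
Try q_p = A*cos(2*t) + B*sin(2*t). Substituting and equating the coefficients of cos(2t) and sin(2t) gives A = 36/169, B = 15/169, so q_p = 15*sin(2*t)/169 + 36*cos(2*t)/169.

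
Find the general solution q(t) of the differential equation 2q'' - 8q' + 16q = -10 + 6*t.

Divide through by 2: q'' - 4q' + 8q = -5 + 3*t.
Characteristic equation r² - 4r + 8 = 0 has discriminant (-4)² - 4·(8) = -16 < 0, so r = 2 ± 2i.
Hence q_h = C1*cos(2*t)*exp(2*t) + C2*exp(2*t)*sin(2*t).
For the particular solution try q_p = A0 + A1*t. Substituting and matching coefficients of each power of t gives A0 = -7/16, A1 = 3/8, so q_p = -7/16 + 3*t/8.

q = -7/16 + 3*t/8 + C1*cos(2*t)*exp(2*t) + C2*exp(2*t)*sin(2*t)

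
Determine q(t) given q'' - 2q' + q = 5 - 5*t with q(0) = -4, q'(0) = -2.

q = -5 - 5*t + 2*t*exp(t) + exp(t)

Characteristic equation r² - 2r + 1 = 0 has discriminant (-2)² - 4·(1) = 0, so r = 1 is a repeated root.
Hence q_h = (C1 + C2*t)*exp(t).
For the particular solution try q_p = A0 + A1*t. Substituting and matching coefficients of each power of t gives A0 = -5, A1 = -5, so q_p = -5 - 5*t.
General solution: q = -5 - 5*t + C1*exp(t) + C2*t*exp(t).
Apply the initial conditions: q(0) = -5 + C1 = -4 and q'(0) = -5 + C1 + C2 = -2. Solving gives C1 = 1, C2 = 2.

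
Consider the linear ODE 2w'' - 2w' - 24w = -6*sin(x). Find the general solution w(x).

w = -3*cos(x)/170 + 39*sin(x)/170 + C1*exp(-3*x) + C2*exp(4*x)

Divide through by 2: w'' - w' - 12w = -3*sin(x).
Characteristic equation r² - r - 12 = 0 factors as (r + 3)(r - 4) = 0, so r = -3, 4.
Hence w_h = C1*exp(-3*x) + C2*exp(4*x).
Try w_p = A*cos(x) + B*sin(x). Substituting and equating the coefficients of cos(x) and sin(x) gives A = -3/170, B = 39/170, so w_p = -3*cos(x)/170 + 39*sin(x)/170.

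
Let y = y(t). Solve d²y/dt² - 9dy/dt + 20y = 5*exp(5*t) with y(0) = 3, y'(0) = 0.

Characteristic equation r² - 9r + 20 = 0 factors as (r - 4)(r - 5) = 0, so r = 4, 5.
Hence y_h = C1*exp(4*t) + C2*exp(5*t).
Since exp(5*t) solves the homogeneous equation (r = 5 is a root of multiplicity 1), multiply the trial by t. Try y_p = A*t*exp(5*t). Substituting into the equation and dividing by exp(5*t) gives A = 5, so y_p = 5*t*exp(5*t).
General solution: y = C1*exp(4*t) + C2*exp(5*t) + 5*t*exp(5*t).
Apply the initial conditions: y(0) = C1 + C2 = 3 and y'(0) = 5 + 4*C1 + 5*C2 = 0. Solving gives C1 = 20, C2 = -17.

y = -17*exp(5*t) + 20*exp(4*t) + 5*t*exp(5*t)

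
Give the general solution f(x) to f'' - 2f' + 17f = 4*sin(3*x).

Characteristic equation r² - 2r + 17 = 0 has discriminant (-2)² - 4·(17) = -64 < 0, so r = 1 ± 4i.
Hence f_h = C1*cos(4*x)*exp(x) + C2*exp(x)*sin(4*x).
Try f_p = A*cos(3*x) + B*sin(3*x). Substituting and equating the coefficients of cos(3x) and sin(3x) gives A = 6/25, B = 8/25, so f_p = 6*cos(3*x)/25 + 8*sin(3*x)/25.

f = 6*cos(3*x)/25 + 8*sin(3*x)/25 + C1*cos(4*x)*exp(x) + C2*exp(x)*sin(4*x)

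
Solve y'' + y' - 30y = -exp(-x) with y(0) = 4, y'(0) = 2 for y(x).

Characteristic equation r² + r - 30 = 0 factors as (r + 6)(r - 5) = 0, so r = -6, 5.
Hence y_h = C1*exp(-6*x) + C2*exp(5*x).
Try y_p = A*exp(-x). Substituting into the equation and dividing by exp(-x) gives A = 1/30, so y_p = exp(-x)/30.
General solution: y = exp(-x)/30 + C1*exp(-6*x) + C2*exp(5*x).
Apply the initial conditions: y(0) = 1/30 + C1 + C2 = 4 and y'(0) = -1/30 - 6*C1 + 5*C2 = 2. Solving gives C1 = 89/55, C2 = 155/66.

y = exp(-x)/30 + 89*exp(-6*x)/55 + 155*exp(5*x)/66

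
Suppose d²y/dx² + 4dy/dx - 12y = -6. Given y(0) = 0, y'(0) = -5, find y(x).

Characteristic equation r² + 4r - 12 = 0 factors as (r - 2)(r + 6) = 0, so r = 2, -6.
Hence y_h = C1*exp(2*x) + C2*exp(-6*x).
For the particular solution try y_p = A0. Substituting and matching coefficients of each power of x gives A0 = 1/2, so y_p = 1/2.
General solution: y = 1/2 + C1*exp(2*x) + C2*exp(-6*x).
Apply the initial conditions: y(0) = 1/2 + C1 + C2 = 0 and y'(0) = -6*C2 + 2*C1 = -5. Solving gives C1 = -1, C2 = 1/2.

y = 1/2 + exp(-6*x)/2 - exp(2*x)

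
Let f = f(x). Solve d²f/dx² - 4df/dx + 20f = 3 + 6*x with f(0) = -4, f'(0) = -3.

Characteristic equation r² - 4r + 20 = 0 has discriminant (-4)² - 4·(20) = -64 < 0, so r = 2 ± 4i.
Hence f_h = C1*cos(4*x)*exp(2*x) + C2*exp(2*x)*sin(4*x).
For the particular solution try f_p = A0 + A1*x. Substituting and matching coefficients of each power of x gives A0 = 21/100, A1 = 3/10, so f_p = 21/100 + 3*x/10.
General solution: f = 21/100 + 3*x/10 + C1*cos(4*x)*exp(2*x) + C2*exp(2*x)*sin(4*x).
Apply the initial conditions: f(0) = 21/100 + C1 = -4 and f'(0) = 3/10 + 2*C1 + 4*C2 = -3. Solving gives C1 = -421/100, C2 = 32/25.

f = 21/100 + 3*x/10 - 421*cos(4*x)*exp(2*x)/100 + 32*exp(2*x)*sin(4*x)/25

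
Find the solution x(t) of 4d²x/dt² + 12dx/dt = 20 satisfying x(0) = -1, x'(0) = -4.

Divide through by 4: x'' + 3x' = 5.
Characteristic equation r² + 3r = 0 factors as (r + 3)r = 0, so r = -3, 0.
Hence x_h = C1*exp(-3*t) + C2.
Since 0 is a characteristic root (multiplicity 1), multiply the polynomial trial by t: try x_p = A0*t. Substituting and matching coefficients of each power of t gives A0 = 5/3, so x_p = 5*t/3.
General solution: x = C2 + 5*t/3 + C1*exp(-3*t).
Apply the initial conditions: x(0) = C1 + C2 = -1 and x'(0) = 5/3 - 3*C1 = -4. Solving gives C1 = 17/9, C2 = -26/9.

x = -26/9 + 5*t/3 + 17*exp(-3*t)/9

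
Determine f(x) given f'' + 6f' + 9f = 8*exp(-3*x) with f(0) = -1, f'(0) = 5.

Characteristic equation r² + 6r + 9 = 0 has discriminant (6)² - 4·(9) = 0, so r = -3 is a repeated root.
Hence f_h = (C1 + C2*x)*exp(-3*x).
Since exp(-3*x) solves the homogeneous equation (r = -3 is a root of multiplicity 2), multiply the trial by x^2. Try f_p = A*x^2*exp(-3*x). Substituting into the equation and dividing by exp(-3*x) gives A = 4, so f_p = 4*x^2*exp(-3*x).
General solution: f = C1*exp(-3*x) + 4*x^2*exp(-3*x) + C2*x*exp(-3*x).
Apply the initial conditions: f(0) = C1 = -1 and f'(0) = C2 - 3*C1 = 5. Solving gives C1 = -1, C2 = 2.

f = -exp(-3*x) + 2*x*exp(-3*x) + 4*x**2*exp(-3*x)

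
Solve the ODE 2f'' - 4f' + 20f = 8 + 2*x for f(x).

Divide through by 2: f'' - 2f' + 10f = 4 + x.
Characteristic equation r² - 2r + 10 = 0 has discriminant (-2)² - 4·(10) = -36 < 0, so r = 1 ± 3i.
Hence f_h = C1*cos(3*x)*exp(x) + C2*exp(x)*sin(3*x).
For the particular solution try f_p = A0 + A1*x. Substituting and matching coefficients of each power of x gives A0 = 21/50, A1 = 1/10, so f_p = 21/50 + x/10.

f = 21/50 + x/10 + C1*cos(3*x)*exp(x) + C2*exp(x)*sin(3*x)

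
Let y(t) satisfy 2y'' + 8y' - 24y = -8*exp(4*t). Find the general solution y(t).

Divide through by 2: y'' + 4y' - 12y = -4*exp(4*t).
Characteristic equation r² + 4r - 12 = 0 factors as (r + 6)(r - 2) = 0, so r = -6, 2.
Hence y_h = C1*exp(-6*t) + C2*exp(2*t).
Try y_p = A*exp(4*t). Substituting into the equation and dividing by exp(4*t) gives A = -1/5, so y_p = -exp(4*t)/5.

y = -exp(4*t)/5 + C1*exp(-6*t) + C2*exp(2*t)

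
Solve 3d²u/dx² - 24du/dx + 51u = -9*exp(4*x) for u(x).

Divide through by 3: u'' - 8u' + 17u = -3*exp(4*x).
Characteristic equation r² - 8r + 17 = 0 has discriminant (-8)² - 4·(17) = -4 < 0, so r = 4 ± i.
Hence u_h = C1*cos(x)*exp(4*x) + C2*exp(4*x)*sin(x).
Try u_p = A*exp(4*x). Substituting into the equation and dividing by exp(4*x) gives A = -3, so u_p = -3*exp(4*x).

u = -3*exp(4*x) + C1*cos(x)*exp(4*x) + C2*exp(4*x)*sin(x)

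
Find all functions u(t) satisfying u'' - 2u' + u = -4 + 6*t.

u = 8 + 6*t + C1*exp(t) + C2*t*exp(t)

Characteristic equation r² - 2r + 1 = 0 has discriminant (-2)² - 4·(1) = 0, so r = 1 is a repeated root.
Hence u_h = (C1 + C2*t)*exp(t).
For the particular solution try u_p = A0 + A1*t. Substituting and matching coefficients of each power of t gives A0 = 8, A1 = 6, so u_p = 8 + 6*t.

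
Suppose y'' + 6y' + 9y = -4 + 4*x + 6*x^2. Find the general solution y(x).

Characteristic equation r² + 6r + 9 = 0 has discriminant (6)² - 4·(9) = 0, so r = -3 is a repeated root.
Hence y_h = (C1 + C2*x)*exp(-3*x).
For the particular solution try y_p = A0 + A1*x + A2*x^2. Substituting and matching coefficients of each power of x gives A0 = -8/27, A1 = -4/9, A2 = 2/3, so y_p = -8/27 - 4*x/9 + 2*x^2/3.

y = -8/27 - 4*x/9 + 2*x**2/3 + C1*exp(-3*x) + C2*x*exp(-3*x)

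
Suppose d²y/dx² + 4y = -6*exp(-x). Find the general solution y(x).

y = -6*exp(-x)/5 + C1*cos(2*x) + C2*sin(2*x)

Characteristic equation r² + 4 = 0 has discriminant (0)² - 4·(4) = -16 < 0, so r = ± 2i.
Hence y_h = C1*cos(2*x) + C2*sin(2*x).
Try y_p = A*exp(-x). Substituting into the equation and dividing by exp(-x) gives A = -6/5, so y_p = -6*exp(-x)/5.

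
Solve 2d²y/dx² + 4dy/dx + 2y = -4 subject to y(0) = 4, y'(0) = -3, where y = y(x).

Divide through by 2: y'' + 2y' + y = -2.
Characteristic equation r² + 2r + 1 = 0 has discriminant (2)² - 4·(1) = 0, so r = -1 is a repeated root.
Hence y_h = (C1 + C2*x)*exp(-x).
For the particular solution try y_p = A0. Substituting and matching coefficients of each power of x gives A0 = -2, so y_p = -2.
General solution: y = -2 + C1*exp(-x) + C2*x*exp(-x).
Apply the initial conditions: y(0) = -2 + C1 = 4 and y'(0) = C2 - C1 = -3. Solving gives C1 = 6, C2 = 3.

y = -2 + 6*exp(-x) + 3*x*exp(-x)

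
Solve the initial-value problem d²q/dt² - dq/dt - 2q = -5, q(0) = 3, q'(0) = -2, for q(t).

Characteristic equation r² - r - 2 = 0 factors as (r - 2)(r + 1) = 0, so r = 2, -1.
Hence q_h = C1*exp(2*t) + C2*exp(-t).
For the particular solution try q_p = A0. Substituting and matching coefficients of each power of t gives A0 = 5/2, so q_p = 5/2.
General solution: q = 5/2 + C1*exp(2*t) + C2*exp(-t).
Apply the initial conditions: q(0) = 5/2 + C1 + C2 = 3 and q'(0) = -C2 + 2*C1 = -2. Solving gives C1 = -1/2, C2 = 1.

q = 5/2 - exp(2*t)/2 + exp(-t)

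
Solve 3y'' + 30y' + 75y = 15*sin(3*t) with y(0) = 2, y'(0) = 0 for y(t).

y = -75*cos(3*t)/578 + 20*sin(3*t)/289 + 1231*exp(-5*t)/578 + 355*t*exp(-5*t)/34

Divide through by 3: y'' + 10y' + 25y = 5*sin(3*t).
Characteristic equation r² + 10r + 25 = 0 has discriminant (10)² - 4·(25) = 0, so r = -5 is a repeated root.
Hence y_h = (C1 + C2*t)*exp(-5*t).
Try y_p = A*cos(3*t) + B*sin(3*t). Substituting and equating the coefficients of cos(3t) and sin(3t) gives A = -75/578, B = 20/289, so y_p = -75*cos(3*t)/578 + 20*sin(3*t)/289.
General solution: y = -75*cos(3*t)/578 + 20*sin(3*t)/289 + C1*exp(-5*t) + C2*t*exp(-5*t).
Apply the initial conditions: y(0) = -75/578 + C1 = 2 and y'(0) = 60/289 + C2 - 5*C1 = 0. Solving gives C1 = 1231/578, C2 = 355/34.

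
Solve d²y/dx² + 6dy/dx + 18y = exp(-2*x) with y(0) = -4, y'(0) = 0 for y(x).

Characteristic equation r² + 6r + 18 = 0 has discriminant (6)² - 4·(18) = -36 < 0, so r = -3 ± 3i.
Hence y_h = C1*cos(3*x)*exp(-3*x) + C2*exp(-3*x)*sin(3*x).
Try y_p = A*exp(-2*x). Substituting into the equation and dividing by exp(-2*x) gives A = 1/10, so y_p = exp(-2*x)/10.
General solution: y = exp(-2*x)/10 + C1*cos(3*x)*exp(-3*x) + C2*exp(-3*x)*sin(3*x).
Apply the initial conditions: y(0) = 1/10 + C1 = -4 and y'(0) = -1/5 - 3*C1 + 3*C2 = 0. Solving gives C1 = -41/10, C2 = -121/30.

y = exp(-2*x)/10 - 121*exp(-3*x)*sin(3*x)/30 - 41*cos(3*x)*exp(-3*x)/10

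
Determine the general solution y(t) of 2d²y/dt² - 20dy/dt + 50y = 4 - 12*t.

y = -2/125 - 6*t/25 + C1*exp(5*t) + C2*t*exp(5*t)

Divide through by 2: y'' - 10y' + 25y = 2 - 6*t.
Characteristic equation r² - 10r + 25 = 0 has discriminant (-10)² - 4·(25) = 0, so r = 5 is a repeated root.
Hence y_h = (C1 + C2*t)*exp(5*t).
For the particular solution try y_p = A0 + A1*t. Substituting and matching coefficients of each power of t gives A0 = -2/125, A1 = -6/25, so y_p = -2/125 - 6*t/25.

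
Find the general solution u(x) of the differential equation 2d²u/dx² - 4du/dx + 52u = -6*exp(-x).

u = -3*exp(-x)/29 + C1*cos(5*x)*exp(x) + C2*exp(x)*sin(5*x)

Divide through by 2: u'' - 2u' + 26u = -3*exp(-x).
Characteristic equation r² - 2r + 26 = 0 has discriminant (-2)² - 4·(26) = -100 < 0, so r = 1 ± 5i.
Hence u_h = C1*cos(5*x)*exp(x) + C2*exp(x)*sin(5*x).
Try u_p = A*exp(-x). Substituting into the equation and dividing by exp(-x) gives A = -3/29, so u_p = -3*exp(-x)/29.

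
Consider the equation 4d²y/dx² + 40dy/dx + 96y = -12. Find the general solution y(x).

y = -1/8 + C1*exp(-4*x) + C2*exp(-6*x)

Divide through by 4: y'' + 10y' + 24y = -3.
Characteristic equation r² + 10r + 24 = 0 factors as (r + 4)(r + 6) = 0, so r = -4, -6.
Hence y_h = C1*exp(-4*x) + C2*exp(-6*x).
For the particular solution try y_p = A0. Substituting and matching coefficients of each power of x gives A0 = -1/8, so y_p = -1/8.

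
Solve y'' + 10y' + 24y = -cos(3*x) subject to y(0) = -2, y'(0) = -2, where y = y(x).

Characteristic equation r² + 10r + 24 = 0 factors as (r + 4)(r + 6) = 0, so r = -4, -6.
Hence y_h = C1*exp(-4*x) + C2*exp(-6*x).
Try y_p = A*cos(3*x) + B*sin(3*x). Substituting and equating the coefficients of cos(3x) and sin(3x) gives A = -1/75, B = -2/75, so y_p = -2*sin(3*x)/75 - cos(3*x)/75.
General solution: y = -2*sin(3*x)/75 - cos(3*x)/75 + C1*exp(-4*x) + C2*exp(-6*x).
Apply the initial conditions: y(0) = -1/75 + C1 + C2 = -2 and y'(0) = -2/25 - 6*C2 - 4*C1 = -2. Solving gives C1 = -173/25, C2 = 74/15.

y = -173*exp(-4*x)/25 - 2*sin(3*x)/75 - cos(3*x)/75 + 74*exp(-6*x)/15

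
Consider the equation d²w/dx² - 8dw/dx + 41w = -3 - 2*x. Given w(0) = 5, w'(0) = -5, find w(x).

w = -139/1681 - 2*x/41 - 42499*exp(4*x)*sin(5*x)/8405 + 8544*cos(5*x)*exp(4*x)/1681

Characteristic equation r² - 8r + 41 = 0 has discriminant (-8)² - 4·(41) = -100 < 0, so r = 4 ± 5i.
Hence w_h = C1*cos(5*x)*exp(4*x) + C2*exp(4*x)*sin(5*x).
For the particular solution try w_p = A0 + A1*x. Substituting and matching coefficients of each power of x gives A0 = -139/1681, A1 = -2/41, so w_p = -139/1681 - 2*x/41.
General solution: w = -139/1681 - 2*x/41 + C1*cos(5*x)*exp(4*x) + C2*exp(4*x)*sin(5*x).
Apply the initial conditions: w(0) = -139/1681 + C1 = 5 and w'(0) = -2/41 + 4*C1 + 5*C2 = -5. Solving gives C1 = 8544/1681, C2 = -42499/8405.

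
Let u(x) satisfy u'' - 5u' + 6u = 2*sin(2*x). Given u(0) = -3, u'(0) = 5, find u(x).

Characteristic equation r² - 5r + 6 = 0 factors as (r - 2)(r - 3) = 0, so r = 2, 3.
Hence u_h = C1*exp(2*x) + C2*exp(3*x).
Try u_p = A*cos(2*x) + B*sin(2*x). Substituting and equating the coefficients of cos(2x) and sin(2x) gives A = 5/26, B = 1/26, so u_p = sin(2*x)/26 + 5*cos(2*x)/26.
General solution: u = sin(2*x)/26 + 5*cos(2*x)/26 + C1*exp(2*x) + C2*exp(3*x).
Apply the initial conditions: u(0) = 5/26 + C1 + C2 = -3 and u'(0) = 1/13 + 2*C1 + 3*C2 = 5. Solving gives C1 = -29/2, C2 = 147/13.

u = -29*exp(2*x)/2 + sin(2*x)/26 + 5*cos(2*x)/26 + 147*exp(3*x)/13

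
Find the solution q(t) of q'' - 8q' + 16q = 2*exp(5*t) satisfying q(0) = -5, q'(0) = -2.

Characteristic equation r² - 8r + 16 = 0 has discriminant (-8)² - 4·(16) = 0, so r = 4 is a repeated root.
Hence q_h = (C1 + C2*t)*exp(4*t).
Try q_p = A*exp(5*t). Substituting into the equation and dividing by exp(5*t) gives A = 2, so q_p = 2*exp(5*t).
General solution: q = 2*exp(5*t) + C1*exp(4*t) + C2*t*exp(4*t).
Apply the initial conditions: q(0) = 2 + C1 = -5 and q'(0) = 10 + C2 + 4*C1 = -2. Solving gives C1 = -7, C2 = 16.

q = -7*exp(4*t) + 2*exp(5*t) + 16*t*exp(4*t)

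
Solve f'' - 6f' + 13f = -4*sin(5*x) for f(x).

Characteristic equation r² - 6r + 13 = 0 has discriminant (-6)² - 4·(13) = -16 < 0, so r = 3 ± 2i.
Hence f_h = C1*cos(2*x)*exp(3*x) + C2*exp(3*x)*sin(2*x).
Try f_p = A*cos(5*x) + B*sin(5*x). Substituting and equating the coefficients of cos(5x) and sin(5x) gives A = -10/87, B = 4/87, so f_p = -10*cos(5*x)/87 + 4*sin(5*x)/87.

f = -10*cos(5*x)/87 + 4*sin(5*x)/87 + C1*cos(2*x)*exp(3*x) + C2*exp(3*x)*sin(2*x)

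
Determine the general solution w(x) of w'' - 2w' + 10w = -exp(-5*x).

Characteristic equation r² - 2r + 10 = 0 has discriminant (-2)² - 4·(10) = -36 < 0, so r = 1 ± 3i.
Hence w_h = C1*cos(3*x)*exp(x) + C2*exp(x)*sin(3*x).
Try w_p = A*exp(-5*x). Substituting into the equation and dividing by exp(-5*x) gives A = -1/45, so w_p = -exp(-5*x)/45.

w = -exp(-5*x)/45 + C1*cos(3*x)*exp(x) + C2*exp(x)*sin(3*x)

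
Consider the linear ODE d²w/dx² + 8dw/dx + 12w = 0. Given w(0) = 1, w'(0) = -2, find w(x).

w = exp(-2*x)

Characteristic equation r² + 8r + 12 = 0 factors as (r + 2)(r + 6) = 0, so r = -2, -6.
Hence w_h = C1*exp(-2*x) + C2*exp(-6*x).
Apply the initial conditions: w(0) = C1 + C2 = 1 and w'(0) = -6*C2 - 2*C1 = -2. Solving gives C1 = 1, C2 = 0.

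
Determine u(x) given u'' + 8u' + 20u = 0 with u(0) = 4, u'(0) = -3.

u = 4*cos(2*x)*exp(-4*x) + 13*exp(-4*x)*sin(2*x)/2

Characteristic equation r² + 8r + 20 = 0 has discriminant (8)² - 4·(20) = -16 < 0, so r = -4 ± 2i.
Hence u_h = C1*cos(2*x)*exp(-4*x) + C2*exp(-4*x)*sin(2*x).
Apply the initial conditions: u(0) = C1 = 4 and u'(0) = -4*C1 + 2*C2 = -3. Solving gives C1 = 4, C2 = 13/2.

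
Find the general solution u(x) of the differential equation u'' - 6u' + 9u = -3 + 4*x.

u = -1/27 + 4*x/9 + C1*exp(3*x) + C2*x*exp(3*x)

Characteristic equation r² - 6r + 9 = 0 has discriminant (-6)² - 4·(9) = 0, so r = 3 is a repeated root.
Hence u_h = (C1 + C2*x)*exp(3*x).
For the particular solution try u_p = A0 + A1*x. Substituting and matching coefficients of each power of x gives A0 = -1/27, A1 = 4/9, so u_p = -1/27 + 4*x/9.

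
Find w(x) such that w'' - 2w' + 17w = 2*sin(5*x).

Characteristic equation r² - 2r + 17 = 0 has discriminant (-2)² - 4·(17) = -64 < 0, so r = 1 ± 4i.
Hence w_h = C1*cos(4*x)*exp(x) + C2*exp(x)*sin(4*x).
Try w_p = A*cos(5*x) + B*sin(5*x). Substituting and equating the coefficients of cos(5x) and sin(5x) gives A = 5/41, B = -4/41, so w_p = -4*sin(5*x)/41 + 5*cos(5*x)/41.

w = -4*sin(5*x)/41 + 5*cos(5*x)/41 + C1*cos(4*x)*exp(x) + C2*exp(x)*sin(4*x)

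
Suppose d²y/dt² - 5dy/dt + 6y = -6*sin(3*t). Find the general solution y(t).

y = -5*cos(3*t)/13 + sin(3*t)/13 + C1*exp(2*t) + C2*exp(3*t)

Characteristic equation r² - 5r + 6 = 0 factors as (r - 2)(r - 3) = 0, so r = 2, 3.
Hence y_h = C1*exp(2*t) + C2*exp(3*t).
Try y_p = A*cos(3*t) + B*sin(3*t). Substituting and equating the coefficients of cos(3t) and sin(3t) gives A = -5/13, B = 1/13, so y_p = -5*cos(3*t)/13 + sin(3*t)/13.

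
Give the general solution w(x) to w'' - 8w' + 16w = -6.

Characteristic equation r² - 8r + 16 = 0 has discriminant (-8)² - 4·(16) = 0, so r = 4 is a repeated root.
Hence w_h = (C1 + C2*x)*exp(4*x).
For the particular solution try w_p = A0. Substituting and matching coefficients of each power of x gives A0 = -3/8, so w_p = -3/8.

w = -3/8 + C1*exp(4*x) + C2*x*exp(4*x)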